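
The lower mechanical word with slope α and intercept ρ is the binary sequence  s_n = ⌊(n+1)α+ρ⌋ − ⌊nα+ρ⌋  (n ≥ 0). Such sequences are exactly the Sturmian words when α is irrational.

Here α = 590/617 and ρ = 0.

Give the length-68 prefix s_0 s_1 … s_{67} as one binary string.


n=0: ⌊(1·590)/617⌋ − ⌊(0·590)/617⌋ = ⌊590/617⌋ − ⌊0/617⌋ = 0 − 0 = 0
n=1: ⌊(2·590)/617⌋ − ⌊(1·590)/617⌋ = ⌊1180/617⌋ − ⌊590/617⌋ = 1 − 0 = 1
n=2: ⌊(3·590)/617⌋ − ⌊(2·590)/617⌋ = ⌊1770/617⌋ − ⌊1180/617⌋ = 2 − 1 = 1
n=3: ⌊(4·590)/617⌋ − ⌊(3·590)/617⌋ = ⌊2360/617⌋ − ⌊1770/617⌋ = 3 − 2 = 1
n=4: ⌊(5·590)/617⌋ − ⌊(4·590)/617⌋ = ⌊2950/617⌋ − ⌊2360/617⌋ = 4 − 3 = 1
n=5: ⌊(6·590)/617⌋ − ⌊(5·590)/617⌋ = ⌊3540/617⌋ − ⌊2950/617⌋ = 5 − 4 = 1
n=6: ⌊(7·590)/617⌋ − ⌊(6·590)/617⌋ = ⌊4130/617⌋ − ⌊3540/617⌋ = 6 − 5 = 1
n=7: ⌊(8·590)/617⌋ − ⌊(7·590)/617⌋ = ⌊4720/617⌋ − ⌊4130/617⌋ = 7 − 6 = 1
n=8: ⌊(9·590)/617⌋ − ⌊(8·590)/617⌋ = ⌊5310/617⌋ − ⌊4720/617⌋ = 8 − 7 = 1
n=9: ⌊(10·590)/617⌋ − ⌊(9·590)/617⌋ = ⌊5900/617⌋ − ⌊5310/617⌋ = 9 − 8 = 1
n=10: ⌊(11·590)/617⌋ − ⌊(10·590)/617⌋ = ⌊6490/617⌋ − ⌊5900/617⌋ = 10 − 9 = 1
n=11: ⌊(12·590)/617⌋ − ⌊(11·590)/617⌋ = ⌊7080/617⌋ − ⌊6490/617⌋ = 11 − 10 = 1
n=12: ⌊(13·590)/617⌋ − ⌊(12·590)/617⌋ = ⌊7670/617⌋ − ⌊7080/617⌋ = 12 − 11 = 1
n=13: ⌊(14·590)/617⌋ − ⌊(13·590)/617⌋ = ⌊8260/617⌋ − ⌊7670/617⌋ = 13 − 12 = 1
n=14: ⌊(15·590)/617⌋ − ⌊(14·590)/617⌋ = ⌊8850/617⌋ − ⌊8260/617⌋ = 14 − 13 = 1
n=15: ⌊(16·590)/617⌋ − ⌊(15·590)/617⌋ = ⌊9440/617⌋ − ⌊8850/617⌋ = 15 − 14 = 1
n=16: ⌊(17·590)/617⌋ − ⌊(16·590)/617⌋ = ⌊10030/617⌋ − ⌊9440/617⌋ = 16 − 15 = 1
n=17: ⌊(18·590)/617⌋ − ⌊(17·590)/617⌋ = ⌊10620/617⌋ − ⌊10030/617⌋ = 17 − 16 = 1
n=18: ⌊(19·590)/617⌋ − ⌊(18·590)/617⌋ = ⌊11210/617⌋ − ⌊10620/617⌋ = 18 − 17 = 1
n=19: ⌊(20·590)/617⌋ − ⌊(19·590)/617⌋ = ⌊11800/617⌋ − ⌊11210/617⌋ = 19 − 18 = 1
n=20: ⌊(21·590)/617⌋ − ⌊(20·590)/617⌋ = ⌊12390/617⌋ − ⌊11800/617⌋ = 20 − 19 = 1
n=21: ⌊(22·590)/617⌋ − ⌊(21·590)/617⌋ = ⌊12980/617⌋ − ⌊12390/617⌋ = 21 − 20 = 1
n=22: ⌊(23·590)/617⌋ − ⌊(22·590)/617⌋ = ⌊13570/617⌋ − ⌊12980/617⌋ = 21 − 21 = 0
n=23: ⌊(24·590)/617⌋ − ⌊(23·590)/617⌋ = ⌊14160/617⌋ − ⌊13570/617⌋ = 22 − 21 = 1
n=24: ⌊(25·590)/617⌋ − ⌊(24·590)/617⌋ = ⌊14750/617⌋ − ⌊14160/617⌋ = 23 − 22 = 1
n=25: ⌊(26·590)/617⌋ − ⌊(25·590)/617⌋ = ⌊15340/617⌋ − ⌊14750/617⌋ = 24 − 23 = 1
n=26: ⌊(27·590)/617⌋ − ⌊(26·590)/617⌋ = ⌊15930/617⌋ − ⌊15340/617⌋ = 25 − 24 = 1
n=27: ⌊(28·590)/617⌋ − ⌊(27·590)/617⌋ = ⌊16520/617⌋ − ⌊15930/617⌋ = 26 − 25 = 1
n=28: ⌊(29·590)/617⌋ − ⌊(28·590)/617⌋ = ⌊17110/617⌋ − ⌊16520/617⌋ = 27 − 26 = 1
n=29: ⌊(30·590)/617⌋ − ⌊(29·590)/617⌋ = ⌊17700/617⌋ − ⌊17110/617⌋ = 28 − 27 = 1
n=30: ⌊(31·590)/617⌋ − ⌊(30·590)/617⌋ = ⌊18290/617⌋ − ⌊17700/617⌋ = 29 − 28 = 1
n=31: ⌊(32·590)/617⌋ − ⌊(31·590)/617⌋ = ⌊18880/617⌋ − ⌊18290/617⌋ = 30 − 29 = 1
n=32: ⌊(33·590)/617⌋ − ⌊(32·590)/617⌋ = ⌊19470/617⌋ − ⌊18880/617⌋ = 31 − 30 = 1
n=33: ⌊(34·590)/617⌋ − ⌊(33·590)/617⌋ = ⌊20060/617⌋ − ⌊19470/617⌋ = 32 − 31 = 1
n=34: ⌊(35·590)/617⌋ − ⌊(34·590)/617⌋ = ⌊20650/617⌋ − ⌊20060/617⌋ = 33 − 32 = 1
n=35: ⌊(36·590)/617⌋ − ⌊(35·590)/617⌋ = ⌊21240/617⌋ − ⌊20650/617⌋ = 34 − 33 = 1
n=36: ⌊(37·590)/617⌋ − ⌊(36·590)/617⌋ = ⌊21830/617⌋ − ⌊21240/617⌋ = 35 − 34 = 1
n=37: ⌊(38·590)/617⌋ − ⌊(37·590)/617⌋ = ⌊22420/617⌋ − ⌊21830/617⌋ = 36 − 35 = 1
n=38: ⌊(39·590)/617⌋ − ⌊(38·590)/617⌋ = ⌊23010/617⌋ − ⌊22420/617⌋ = 37 − 36 = 1
n=39: ⌊(40·590)/617⌋ − ⌊(39·590)/617⌋ = ⌊23600/617⌋ − ⌊23010/617⌋ = 38 − 37 = 1
n=40: ⌊(41·590)/617⌋ − ⌊(40·590)/617⌋ = ⌊24190/617⌋ − ⌊23600/617⌋ = 39 − 38 = 1
n=41: ⌊(42·590)/617⌋ − ⌊(41·590)/617⌋ = ⌊24780/617⌋ − ⌊24190/617⌋ = 40 − 39 = 1
n=42: ⌊(43·590)/617⌋ − ⌊(42·590)/617⌋ = ⌊25370/617⌋ − ⌊24780/617⌋ = 41 − 40 = 1
n=43: ⌊(44·590)/617⌋ − ⌊(43·590)/617⌋ = ⌊25960/617⌋ − ⌊25370/617⌋ = 42 − 41 = 1
n=44: ⌊(45·590)/617⌋ − ⌊(44·590)/617⌋ = ⌊26550/617⌋ − ⌊25960/617⌋ = 43 − 42 = 1
n=45: ⌊(46·590)/617⌋ − ⌊(45·590)/617⌋ = ⌊27140/617⌋ − ⌊26550/617⌋ = 43 − 43 = 0
n=46: ⌊(47·590)/617⌋ − ⌊(46·590)/617⌋ = ⌊27730/617⌋ − ⌊27140/617⌋ = 44 − 43 = 1
n=47: ⌊(48·590)/617⌋ − ⌊(47·590)/617⌋ = ⌊28320/617⌋ − ⌊27730/617⌋ = 45 − 44 = 1
n=48: ⌊(49·590)/617⌋ − ⌊(48·590)/617⌋ = ⌊28910/617⌋ − ⌊28320/617⌋ = 46 − 45 = 1
n=49: ⌊(50·590)/617⌋ − ⌊(49·590)/617⌋ = ⌊29500/617⌋ − ⌊28910/617⌋ = 47 − 46 = 1
n=50: ⌊(51·590)/617⌋ − ⌊(50·590)/617⌋ = ⌊30090/617⌋ − ⌊29500/617⌋ = 48 − 47 = 1
n=51: ⌊(52·590)/617⌋ − ⌊(51·590)/617⌋ = ⌊30680/617⌋ − ⌊30090/617⌋ = 49 − 48 = 1
n=52: ⌊(53·590)/617⌋ − ⌊(52·590)/617⌋ = ⌊31270/617⌋ − ⌊30680/617⌋ = 50 − 49 = 1
n=53: ⌊(54·590)/617⌋ − ⌊(53·590)/617⌋ = ⌊31860/617⌋ − ⌊31270/617⌋ = 51 − 50 = 1
n=54: ⌊(55·590)/617⌋ − ⌊(54·590)/617⌋ = ⌊32450/617⌋ − ⌊31860/617⌋ = 52 − 51 = 1
n=55: ⌊(56·590)/617⌋ − ⌊(55·590)/617⌋ = ⌊33040/617⌋ − ⌊32450/617⌋ = 53 − 52 = 1
n=56: ⌊(57·590)/617⌋ − ⌊(56·590)/617⌋ = ⌊33630/617⌋ − ⌊33040/617⌋ = 54 − 53 = 1
n=57: ⌊(58·590)/617⌋ − ⌊(57·590)/617⌋ = ⌊34220/617⌋ − ⌊33630/617⌋ = 55 − 54 = 1
n=58: ⌊(59·590)/617⌋ − ⌊(58·590)/617⌋ = ⌊34810/617⌋ − ⌊34220/617⌋ = 56 − 55 = 1
n=59: ⌊(60·590)/617⌋ − ⌊(59·590)/617⌋ = ⌊35400/617⌋ − ⌊34810/617⌋ = 57 − 56 = 1
n=60: ⌊(61·590)/617⌋ − ⌊(60·590)/617⌋ = ⌊35990/617⌋ − ⌊35400/617⌋ = 58 − 57 = 1
n=61: ⌊(62·590)/617⌋ − ⌊(61·590)/617⌋ = ⌊36580/617⌋ − ⌊35990/617⌋ = 59 − 58 = 1
n=62: ⌊(63·590)/617⌋ − ⌊(62·590)/617⌋ = ⌊37170/617⌋ − ⌊36580/617⌋ = 60 − 59 = 1
n=63: ⌊(64·590)/617⌋ − ⌊(63·590)/617⌋ = ⌊37760/617⌋ − ⌊37170/617⌋ = 61 − 60 = 1
n=64: ⌊(65·590)/617⌋ − ⌊(64·590)/617⌋ = ⌊38350/617⌋ − ⌊37760/617⌋ = 62 − 61 = 1
n=65: ⌊(66·590)/617⌋ − ⌊(65·590)/617⌋ = ⌊38940/617⌋ − ⌊38350/617⌋ = 63 − 62 = 1
n=66: ⌊(67·590)/617⌋ − ⌊(66·590)/617⌋ = ⌊39530/617⌋ − ⌊38940/617⌋ = 64 − 63 = 1
n=67: ⌊(68·590)/617⌋ − ⌊(67·590)/617⌋ = ⌊40120/617⌋ − ⌊39530/617⌋ = 65 − 64 = 1

01111111111111111111110111111111111111111111101111111111111111111111


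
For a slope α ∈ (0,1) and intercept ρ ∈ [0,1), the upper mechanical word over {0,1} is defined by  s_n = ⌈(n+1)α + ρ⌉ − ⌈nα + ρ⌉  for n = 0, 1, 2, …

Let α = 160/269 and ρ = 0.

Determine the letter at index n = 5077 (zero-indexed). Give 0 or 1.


(n+1)α + ρ = (5078·160) / 269 = 812480/269
nα + ρ     = (5077·160) / 269 = 812320/269
⌈812480/269⌉ = 3021,  ⌈812320/269⌉ = 3020
s_{5077} = 3021 − 3020 = 1

1


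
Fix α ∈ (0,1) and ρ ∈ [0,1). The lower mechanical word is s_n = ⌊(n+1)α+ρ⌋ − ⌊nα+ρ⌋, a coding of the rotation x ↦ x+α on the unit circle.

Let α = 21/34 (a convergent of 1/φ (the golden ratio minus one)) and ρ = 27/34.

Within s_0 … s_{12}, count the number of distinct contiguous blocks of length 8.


t_n = ⌊(n·21+27)/34⌋ for n = 0 … 13:
  n=0…9: ⌊27/34⌋=0 ⌊48/34⌋=1 ⌊69/34⌋=2 ⌊90/34⌋=2 ⌊111/34⌋=3 ⌊132/34⌋=3 ⌊153/34⌋=4 ⌊174/34⌋=5 ⌊195/34⌋=5 ⌊216/34⌋=6
  n=10…13: ⌊237/34⌋=6 ⌊258/34⌋=7 ⌊279/34⌋=8 ⌊300/34⌋=8
s_n = t_(n+1) − t_n for n = 0 … 12 gives
prefix = 1101011010110
slide a length-8 window over [0..7] … [5..12] (6 windows); first occurrence of each distinct factor:
  [  0..  7] 11010110
  [  1..  8] 10101101
  [  2..  9] 01011010
  [  3.. 10] 10110101
  [  4.. 11] 01101011
  (the other 1 window repeats one of these)
distinct factors: {01011010, 01101011, 10101101, 10110101, 11010110}
count = 5  (Sturmian bound for length 8 is 9)

5


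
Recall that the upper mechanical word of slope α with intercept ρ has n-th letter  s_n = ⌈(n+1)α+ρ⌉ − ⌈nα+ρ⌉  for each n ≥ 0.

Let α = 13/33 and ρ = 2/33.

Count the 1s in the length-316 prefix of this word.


#1s = Σ_{n=0}^{315} s_n = Σ_{n=0}^{315} (⌈(n+1)α+ρ⌉ − ⌈nα+ρ⌉)
the sum telescopes: every ⌈nα+ρ⌉ with 0 < n < 316 appears once with + and once with −, leaving ⌈316α+ρ⌉ − ⌈0·α+ρ⌉
316α + ρ = (316·13 + 2) / 33 = 4110/33
ρ = 2/33
⌈4110/33⌉ = 125,  ⌈2/33⌉ = 1
#1s = 125 − 1 = 124

124


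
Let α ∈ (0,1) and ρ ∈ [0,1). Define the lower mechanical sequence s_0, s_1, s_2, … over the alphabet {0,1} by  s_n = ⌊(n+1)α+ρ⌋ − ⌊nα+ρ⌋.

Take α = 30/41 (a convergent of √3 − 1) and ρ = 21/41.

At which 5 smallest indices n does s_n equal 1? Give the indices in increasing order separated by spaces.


0 2 3 4 6

n=0: ⌊51/41⌋−⌊21/41⌋ = 1−0 = 1  ← one
n=1: ⌊81/41⌋−⌊51/41⌋ = 1−1 = 0
n=2: ⌊111/41⌋−⌊81/41⌋ = 2−1 = 1  ← one
n=3: ⌊141/41⌋−⌊111/41⌋ = 3−2 = 1  ← one
n=4: ⌊171/41⌋−⌊141/41⌋ = 4−3 = 1  ← one
n=5: ⌊201/41⌋−⌊171/41⌋ = 4−4 = 0
n=6: ⌊231/41⌋−⌊201/41⌋ = 5−4 = 1  ← one
positions of the first 5 ones: 0 2 3 4 6


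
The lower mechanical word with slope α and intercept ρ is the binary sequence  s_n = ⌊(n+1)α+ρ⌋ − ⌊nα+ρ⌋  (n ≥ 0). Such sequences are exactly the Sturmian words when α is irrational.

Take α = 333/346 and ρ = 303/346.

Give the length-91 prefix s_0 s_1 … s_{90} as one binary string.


1111111111111111111111101111111111111111111111111011111111111111111111111111011111111111111

n=0: ⌊(1·333+303)/346⌋ − ⌊(0·333+303)/346⌋ = ⌊636/346⌋ − ⌊303/346⌋ = 1 − 0 = 1
n=1: ⌊(2·333+303)/346⌋ − ⌊(1·333+303)/346⌋ = ⌊969/346⌋ − ⌊636/346⌋ = 2 − 1 = 1
n=2: ⌊(3·333+303)/346⌋ − ⌊(2·333+303)/346⌋ = ⌊1302/346⌋ − ⌊969/346⌋ = 3 − 2 = 1
n=3: ⌊(4·333+303)/346⌋ − ⌊(3·333+303)/346⌋ = ⌊1635/346⌋ − ⌊1302/346⌋ = 4 − 3 = 1
n=4: ⌊(5·333+303)/346⌋ − ⌊(4·333+303)/346⌋ = ⌊1968/346⌋ − ⌊1635/346⌋ = 5 − 4 = 1
n=5: ⌊(6·333+303)/346⌋ − ⌊(5·333+303)/346⌋ = ⌊2301/346⌋ − ⌊1968/346⌋ = 6 − 5 = 1
n=6: ⌊(7·333+303)/346⌋ − ⌊(6·333+303)/346⌋ = ⌊2634/346⌋ − ⌊2301/346⌋ = 7 − 6 = 1
n=7: ⌊(8·333+303)/346⌋ − ⌊(7·333+303)/346⌋ = ⌊2967/346⌋ − ⌊2634/346⌋ = 8 − 7 = 1
n=8: ⌊(9·333+303)/346⌋ − ⌊(8·333+303)/346⌋ = ⌊3300/346⌋ − ⌊2967/346⌋ = 9 − 8 = 1
n=9: ⌊(10·333+303)/346⌋ − ⌊(9·333+303)/346⌋ = ⌊3633/346⌋ − ⌊3300/346⌋ = 10 − 9 = 1
n=10: ⌊(11·333+303)/346⌋ − ⌊(10·333+303)/346⌋ = ⌊3966/346⌋ − ⌊3633/346⌋ = 11 − 10 = 1
n=11: ⌊(12·333+303)/346⌋ − ⌊(11·333+303)/346⌋ = ⌊4299/346⌋ − ⌊3966/346⌋ = 12 − 11 = 1
n=12: ⌊(13·333+303)/346⌋ − ⌊(12·333+303)/346⌋ = ⌊4632/346⌋ − ⌊4299/346⌋ = 13 − 12 = 1
n=13: ⌊(14·333+303)/346⌋ − ⌊(13·333+303)/346⌋ = ⌊4965/346⌋ − ⌊4632/346⌋ = 14 − 13 = 1
n=14: ⌊(15·333+303)/346⌋ − ⌊(14·333+303)/346⌋ = ⌊5298/346⌋ − ⌊4965/346⌋ = 15 − 14 = 1
n=15: ⌊(16·333+303)/346⌋ − ⌊(15·333+303)/346⌋ = ⌊5631/346⌋ − ⌊5298/346⌋ = 16 − 15 = 1
n=16: ⌊(17·333+303)/346⌋ − ⌊(16·333+303)/346⌋ = ⌊5964/346⌋ − ⌊5631/346⌋ = 17 − 16 = 1
n=17: ⌊(18·333+303)/346⌋ − ⌊(17·333+303)/346⌋ = ⌊6297/346⌋ − ⌊5964/346⌋ = 18 − 17 = 1
n=18: ⌊(19·333+303)/346⌋ − ⌊(18·333+303)/346⌋ = ⌊6630/346⌋ − ⌊6297/346⌋ = 19 − 18 = 1
n=19: ⌊(20·333+303)/346⌋ − ⌊(19·333+303)/346⌋ = ⌊6963/346⌋ − ⌊6630/346⌋ = 20 − 19 = 1
n=20: ⌊(21·333+303)/346⌋ − ⌊(20·333+303)/346⌋ = ⌊7296/346⌋ − ⌊6963/346⌋ = 21 − 20 = 1
n=21: ⌊(22·333+303)/346⌋ − ⌊(21·333+303)/346⌋ = ⌊7629/346⌋ − ⌊7296/346⌋ = 22 − 21 = 1
n=22: ⌊(23·333+303)/346⌋ − ⌊(22·333+303)/346⌋ = ⌊7962/346⌋ − ⌊7629/346⌋ = 23 − 22 = 1
n=23: ⌊(24·333+303)/346⌋ − ⌊(23·333+303)/346⌋ = ⌊8295/346⌋ − ⌊7962/346⌋ = 23 − 23 = 0
n=24: ⌊(25·333+303)/346⌋ − ⌊(24·333+303)/346⌋ = ⌊8628/346⌋ − ⌊8295/346⌋ = 24 − 23 = 1
n=25: ⌊(26·333+303)/346⌋ − ⌊(25·333+303)/346⌋ = ⌊8961/346⌋ − ⌊8628/346⌋ = 25 − 24 = 1
n=26: ⌊(27·333+303)/346⌋ − ⌊(26·333+303)/346⌋ = ⌊9294/346⌋ − ⌊8961/346⌋ = 26 − 25 = 1
n=27: ⌊(28·333+303)/346⌋ − ⌊(27·333+303)/346⌋ = ⌊9627/346⌋ − ⌊9294/346⌋ = 27 − 26 = 1
n=28: ⌊(29·333+303)/346⌋ − ⌊(28·333+303)/346⌋ = ⌊9960/346⌋ − ⌊9627/346⌋ = 28 − 27 = 1
n=29: ⌊(30·333+303)/346⌋ − ⌊(29·333+303)/346⌋ = ⌊10293/346⌋ − ⌊9960/346⌋ = 29 − 28 = 1
n=30: ⌊(31·333+303)/346⌋ − ⌊(30·333+303)/346⌋ = ⌊10626/346⌋ − ⌊10293/346⌋ = 30 − 29 = 1
n=31: ⌊(32·333+303)/346⌋ − ⌊(31·333+303)/346⌋ = ⌊10959/346⌋ − ⌊10626/346⌋ = 31 − 30 = 1
n=32: ⌊(33·333+303)/346⌋ − ⌊(32·333+303)/346⌋ = ⌊11292/346⌋ − ⌊10959/346⌋ = 32 − 31 = 1
n=33: ⌊(34·333+303)/346⌋ − ⌊(33·333+303)/346⌋ = ⌊11625/346⌋ − ⌊11292/346⌋ = 33 − 32 = 1
n=34: ⌊(35·333+303)/346⌋ − ⌊(34·333+303)/346⌋ = ⌊11958/346⌋ − ⌊11625/346⌋ = 34 − 33 = 1
n=35: ⌊(36·333+303)/346⌋ − ⌊(35·333+303)/346⌋ = ⌊12291/346⌋ − ⌊11958/346⌋ = 35 − 34 = 1
n=36: ⌊(37·333+303)/346⌋ − ⌊(36·333+303)/346⌋ = ⌊12624/346⌋ − ⌊12291/346⌋ = 36 − 35 = 1
n=37: ⌊(38·333+303)/346⌋ − ⌊(37·333+303)/346⌋ = ⌊12957/346⌋ − ⌊12624/346⌋ = 37 − 36 = 1
n=38: ⌊(39·333+303)/346⌋ − ⌊(38·333+303)/346⌋ = ⌊13290/346⌋ − ⌊12957/346⌋ = 38 − 37 = 1
n=39: ⌊(40·333+303)/346⌋ − ⌊(39·333+303)/346⌋ = ⌊13623/346⌋ − ⌊13290/346⌋ = 39 − 38 = 1
n=40: ⌊(41·333+303)/346⌋ − ⌊(40·333+303)/346⌋ = ⌊13956/346⌋ − ⌊13623/346⌋ = 40 − 39 = 1
n=41: ⌊(42·333+303)/346⌋ − ⌊(41·333+303)/346⌋ = ⌊14289/346⌋ − ⌊13956/346⌋ = 41 − 40 = 1
n=42: ⌊(43·333+303)/346⌋ − ⌊(42·333+303)/346⌋ = ⌊14622/346⌋ − ⌊14289/346⌋ = 42 − 41 = 1
n=43: ⌊(44·333+303)/346⌋ − ⌊(43·333+303)/346⌋ = ⌊14955/346⌋ − ⌊14622/346⌋ = 43 − 42 = 1
n=44: ⌊(45·333+303)/346⌋ − ⌊(44·333+303)/346⌋ = ⌊15288/346⌋ − ⌊14955/346⌋ = 44 − 43 = 1
n=45: ⌊(46·333+303)/346⌋ − ⌊(45·333+303)/346⌋ = ⌊15621/346⌋ − ⌊15288/346⌋ = 45 − 44 = 1
n=46: ⌊(47·333+303)/346⌋ − ⌊(46·333+303)/346⌋ = ⌊15954/346⌋ − ⌊15621/346⌋ = 46 − 45 = 1
n=47: ⌊(48·333+303)/346⌋ − ⌊(47·333+303)/346⌋ = ⌊16287/346⌋ − ⌊15954/346⌋ = 47 − 46 = 1
n=48: ⌊(49·333+303)/346⌋ − ⌊(48·333+303)/346⌋ = ⌊16620/346⌋ − ⌊16287/346⌋ = 48 − 47 = 1
n=49: ⌊(50·333+303)/346⌋ − ⌊(49·333+303)/346⌋ = ⌊16953/346⌋ − ⌊16620/346⌋ = 48 − 48 = 0
n=50: ⌊(51·333+303)/346⌋ − ⌊(50·333+303)/346⌋ = ⌊17286/346⌋ − ⌊16953/346⌋ = 49 − 48 = 1
n=51: ⌊(52·333+303)/346⌋ − ⌊(51·333+303)/346⌋ = ⌊17619/346⌋ − ⌊17286/346⌋ = 50 − 49 = 1
n=52: ⌊(53·333+303)/346⌋ − ⌊(52·333+303)/346⌋ = ⌊17952/346⌋ − ⌊17619/346⌋ = 51 − 50 = 1
n=53: ⌊(54·333+303)/346⌋ − ⌊(53·333+303)/346⌋ = ⌊18285/346⌋ − ⌊17952/346⌋ = 52 − 51 = 1
n=54: ⌊(55·333+303)/346⌋ − ⌊(54·333+303)/346⌋ = ⌊18618/346⌋ − ⌊18285/346⌋ = 53 − 52 = 1
n=55: ⌊(56·333+303)/346⌋ − ⌊(55·333+303)/346⌋ = ⌊18951/346⌋ − ⌊18618/346⌋ = 54 − 53 = 1
n=56: ⌊(57·333+303)/346⌋ − ⌊(56·333+303)/346⌋ = ⌊19284/346⌋ − ⌊18951/346⌋ = 55 − 54 = 1
n=57: ⌊(58·333+303)/346⌋ − ⌊(57·333+303)/346⌋ = ⌊19617/346⌋ − ⌊19284/346⌋ = 56 − 55 = 1
n=58: ⌊(59·333+303)/346⌋ − ⌊(58·333+303)/346⌋ = ⌊19950/346⌋ − ⌊19617/346⌋ = 57 − 56 = 1
n=59: ⌊(60·333+303)/346⌋ − ⌊(59·333+303)/346⌋ = ⌊20283/346⌋ − ⌊19950/346⌋ = 58 − 57 = 1
n=60: ⌊(61·333+303)/346⌋ − ⌊(60·333+303)/346⌋ = ⌊20616/346⌋ − ⌊20283/346⌋ = 59 − 58 = 1
n=61: ⌊(62·333+303)/346⌋ − ⌊(61·333+303)/346⌋ = ⌊20949/346⌋ − ⌊20616/346⌋ = 60 − 59 = 1
n=62: ⌊(63·333+303)/346⌋ − ⌊(62·333+303)/346⌋ = ⌊21282/346⌋ − ⌊20949/346⌋ = 61 − 60 = 1
n=63: ⌊(64·333+303)/346⌋ − ⌊(63·333+303)/346⌋ = ⌊21615/346⌋ − ⌊21282/346⌋ = 62 − 61 = 1
n=64: ⌊(65·333+303)/346⌋ − ⌊(64·333+303)/346⌋ = ⌊21948/346⌋ − ⌊21615/346⌋ = 63 − 62 = 1
n=65: ⌊(66·333+303)/346⌋ − ⌊(65·333+303)/346⌋ = ⌊22281/346⌋ − ⌊21948/346⌋ = 64 − 63 = 1
n=66: ⌊(67·333+303)/346⌋ − ⌊(66·333+303)/346⌋ = ⌊22614/346⌋ − ⌊22281/346⌋ = 65 − 64 = 1
n=67: ⌊(68·333+303)/346⌋ − ⌊(67·333+303)/346⌋ = ⌊22947/346⌋ − ⌊22614/346⌋ = 66 − 65 = 1
n=68: ⌊(69·333+303)/346⌋ − ⌊(68·333+303)/346⌋ = ⌊23280/346⌋ − ⌊22947/346⌋ = 67 − 66 = 1
n=69: ⌊(70·333+303)/346⌋ − ⌊(69·333+303)/346⌋ = ⌊23613/346⌋ − ⌊23280/346⌋ = 68 − 67 = 1
n=70: ⌊(71·333+303)/346⌋ − ⌊(70·333+303)/346⌋ = ⌊23946/346⌋ − ⌊23613/346⌋ = 69 − 68 = 1
n=71: ⌊(72·333+303)/346⌋ − ⌊(71·333+303)/346⌋ = ⌊24279/346⌋ − ⌊23946/346⌋ = 70 − 69 = 1
n=72: ⌊(73·333+303)/346⌋ − ⌊(72·333+303)/346⌋ = ⌊24612/346⌋ − ⌊24279/346⌋ = 71 − 70 = 1
n=73: ⌊(74·333+303)/346⌋ − ⌊(73·333+303)/346⌋ = ⌊24945/346⌋ − ⌊24612/346⌋ = 72 − 71 = 1
n=74: ⌊(75·333+303)/346⌋ − ⌊(74·333+303)/346⌋ = ⌊25278/346⌋ − ⌊24945/346⌋ = 73 − 72 = 1
n=75: ⌊(76·333+303)/346⌋ − ⌊(75·333+303)/346⌋ = ⌊25611/346⌋ − ⌊25278/346⌋ = 74 − 73 = 1
n=76: ⌊(77·333+303)/346⌋ − ⌊(76·333+303)/346⌋ = ⌊25944/346⌋ − ⌊25611/346⌋ = 74 − 74 = 0
n=77: ⌊(78·333+303)/346⌋ − ⌊(77·333+303)/346⌋ = ⌊26277/346⌋ − ⌊25944/346⌋ = 75 − 74 = 1
n=78: ⌊(79·333+303)/346⌋ − ⌊(78·333+303)/346⌋ = ⌊26610/346⌋ − ⌊26277/346⌋ = 76 − 75 = 1
n=79: ⌊(80·333+303)/346⌋ − ⌊(79·333+303)/346⌋ = ⌊26943/346⌋ − ⌊26610/346⌋ = 77 − 76 = 1
n=80: ⌊(81·333+303)/346⌋ − ⌊(80·333+303)/346⌋ = ⌊27276/346⌋ − ⌊26943/346⌋ = 78 − 77 = 1
n=81: ⌊(82·333+303)/346⌋ − ⌊(81·333+303)/346⌋ = ⌊27609/346⌋ − ⌊27276/346⌋ = 79 − 78 = 1
n=82: ⌊(83·333+303)/346⌋ − ⌊(82·333+303)/346⌋ = ⌊27942/346⌋ − ⌊27609/346⌋ = 80 − 79 = 1
n=83: ⌊(84·333+303)/346⌋ − ⌊(83·333+303)/346⌋ = ⌊28275/346⌋ − ⌊27942/346⌋ = 81 − 80 = 1
n=84: ⌊(85·333+303)/346⌋ − ⌊(84·333+303)/346⌋ = ⌊28608/346⌋ − ⌊28275/346⌋ = 82 − 81 = 1
n=85: ⌊(86·333+303)/346⌋ − ⌊(85·333+303)/346⌋ = ⌊28941/346⌋ − ⌊28608/346⌋ = 83 − 82 = 1
n=86: ⌊(87·333+303)/346⌋ − ⌊(86·333+303)/346⌋ = ⌊29274/346⌋ − ⌊28941/346⌋ = 84 − 83 = 1
n=87: ⌊(88·333+303)/346⌋ − ⌊(87·333+303)/346⌋ = ⌊29607/346⌋ − ⌊29274/346⌋ = 85 − 84 = 1
n=88: ⌊(89·333+303)/346⌋ − ⌊(88·333+303)/346⌋ = ⌊29940/346⌋ − ⌊29607/346⌋ = 86 − 85 = 1
n=89: ⌊(90·333+303)/346⌋ − ⌊(89·333+303)/346⌋ = ⌊30273/346⌋ − ⌊29940/346⌋ = 87 − 86 = 1
n=90: ⌊(91·333+303)/346⌋ − ⌊(90·333+303)/346⌋ = ⌊30606/346⌋ − ⌊30273/346⌋ = 88 − 87 = 1


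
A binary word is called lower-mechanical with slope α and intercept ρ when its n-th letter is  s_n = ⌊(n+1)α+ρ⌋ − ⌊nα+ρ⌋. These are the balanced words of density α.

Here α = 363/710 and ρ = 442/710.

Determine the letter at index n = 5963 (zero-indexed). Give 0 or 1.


0

(n+1)α + ρ = (5964·363 + 442) / 710 = 2165374/710
nα + ρ     = (5963·363 + 442) / 710 = 2165011/710
⌊2165374/710⌋ = 3049,  ⌊2165011/710⌋ = 3049
s_{5963} = 3049 − 3049 = 0


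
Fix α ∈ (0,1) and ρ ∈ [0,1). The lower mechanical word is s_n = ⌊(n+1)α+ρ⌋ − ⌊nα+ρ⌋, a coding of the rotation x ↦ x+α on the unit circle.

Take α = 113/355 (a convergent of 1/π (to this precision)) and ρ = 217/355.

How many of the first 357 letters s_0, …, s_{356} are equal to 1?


#1s = Σ_{n=0}^{356} s_n = Σ_{n=0}^{356} (⌊(n+1)α+ρ⌋ − ⌊nα+ρ⌋)
the sum telescopes: every ⌊nα+ρ⌋ with 0 < n < 357 appears once with + and once with −, leaving ⌊357α+ρ⌋ − ⌊0·α+ρ⌋
357α + ρ = (357·113 + 217) / 355 = 40558/355
ρ = 217/355
⌊40558/355⌋ = 114,  ⌊217/355⌋ = 0
#1s = 114 − 0 = 114

114


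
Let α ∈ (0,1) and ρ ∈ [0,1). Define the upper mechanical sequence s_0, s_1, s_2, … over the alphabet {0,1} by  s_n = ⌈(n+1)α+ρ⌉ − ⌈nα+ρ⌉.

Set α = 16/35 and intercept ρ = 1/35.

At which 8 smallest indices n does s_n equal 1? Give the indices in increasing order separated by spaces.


n=0: ⌈17/35⌉−⌈1/35⌉ = 1−1 = 0
n=1: ⌈33/35⌉−⌈17/35⌉ = 1−1 = 0
n=2: ⌈49/35⌉−⌈33/35⌉ = 2−1 = 1  ← one
n=3: ⌈65/35⌉−⌈49/35⌉ = 2−2 = 0
n=4: ⌈81/35⌉−⌈65/35⌉ = 3−2 = 1  ← one
n=5: ⌈97/35⌉−⌈81/35⌉ = 3−3 = 0
n=6: ⌈113/35⌉−⌈97/35⌉ = 4−3 = 1  ← one
n=7: ⌈129/35⌉−⌈113/35⌉ = 4−4 = 0
n=8: ⌈145/35⌉−⌈129/35⌉ = 5−4 = 1  ← one
n=9: ⌈161/35⌉−⌈145/35⌉ = 5−5 = 0
n=10: ⌈177/35⌉−⌈161/35⌉ = 6−5 = 1  ← one
n=11: ⌈193/35⌉−⌈177/35⌉ = 6−6 = 0
n=12: ⌈209/35⌉−⌈193/35⌉ = 6−6 = 0
n=13: ⌈225/35⌉−⌈209/35⌉ = 7−6 = 1  ← one
n=14: ⌈241/35⌉−⌈225/35⌉ = 7−7 = 0
n=15: ⌈257/35⌉−⌈241/35⌉ = 8−7 = 1  ← one
n=16: ⌈273/35⌉−⌈257/35⌉ = 8−8 = 0
n=17: ⌈289/35⌉−⌈273/35⌉ = 9−8 = 1  ← one
positions of the first 8 ones: 2 4 6 8 10 13 15 17

2 4 6 8 10 13 15 17


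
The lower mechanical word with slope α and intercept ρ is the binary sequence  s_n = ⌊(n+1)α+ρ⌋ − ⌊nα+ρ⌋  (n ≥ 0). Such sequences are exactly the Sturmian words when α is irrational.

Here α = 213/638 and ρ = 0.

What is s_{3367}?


0

(n+1)α + ρ = (3368·213) / 638 = 717384/638
nα + ρ     = (3367·213) / 638 = 717171/638
⌊717384/638⌋ = 1124,  ⌊717171/638⌋ = 1124
s_{3367} = 1124 − 1124 = 0


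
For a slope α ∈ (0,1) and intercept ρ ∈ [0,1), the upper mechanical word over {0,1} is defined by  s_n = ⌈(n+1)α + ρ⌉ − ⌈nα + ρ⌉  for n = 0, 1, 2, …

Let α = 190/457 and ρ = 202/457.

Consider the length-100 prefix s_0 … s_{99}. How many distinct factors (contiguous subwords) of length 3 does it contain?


4

t_n = ⌈(n·190+202)/457⌉ for n = 0 … 100:
  n=0…9: ⌈202/457⌉=1 ⌈392/457⌉=1 ⌈582/457⌉=2 ⌈772/457⌉=2 ⌈962/457⌉=3 ⌈1152/457⌉=3 ⌈1342/457⌉=3 ⌈1532/457⌉=4 ⌈1722/457⌉=4 ⌈1912/457⌉=5
  n=10…19: ⌈2102/457⌉=5 ⌈2292/457⌉=6 ⌈2482/457⌉=6 ⌈2672/457⌉=6 ⌈2862/457⌉=7 ⌈3052/457⌉=7 ⌈3242/457⌉=8 ⌈3432/457⌉=8 ⌈3622/457⌉=8 ⌈3812/457⌉=9
  n=20…29: ⌈4002/457⌉=9 ⌈4192/457⌉=10 ⌈4382/457⌉=10 ⌈4572/457⌉=11 ⌈4762/457⌉=11 ⌈4952/457⌉=11 ⌈5142/457⌉=12 ⌈5332/457⌉=12 ⌈5522/457⌉=13 ⌈5712/457⌉=13
  n=30…39: ⌈5902/457⌉=13 ⌈6092/457⌉=14 ⌈6282/457⌉=14 ⌈6472/457⌉=15 ⌈6662/457⌉=15 ⌈6852/457⌉=15 ⌈7042/457⌉=16 ⌈7232/457⌉=16 ⌈7422/457⌉=17 ⌈7612/457⌉=17
  n=40…49: ⌈7802/457⌉=18 ⌈7992/457⌉=18 ⌈8182/457⌉=18 ⌈8372/457⌉=19 ⌈8562/457⌉=19 ⌈8752/457⌉=20 ⌈8942/457⌉=20 ⌈9132/457⌉=20 ⌈9322/457⌉=21 ⌈9512/457⌉=21
  n=50…59: ⌈9702/457⌉=22 ⌈9892/457⌉=22 ⌈10082/457⌉=23 ⌈10272/457⌉=23 ⌈10462/457⌉=23 ⌈10652/457⌉=24 ⌈10842/457⌉=24 ⌈11032/457⌉=25 ⌈11222/457⌉=25 ⌈11412/457⌉=25
  n=60…69: ⌈11602/457⌉=26 ⌈11792/457⌉=26 ⌈11982/457⌉=27 ⌈12172/457⌉=27 ⌈12362/457⌉=28 ⌈12552/457⌉=28 ⌈12742/457⌉=28 ⌈12932/457⌉=29 ⌈13122/457⌉=29 ⌈13312/457⌉=30
  n=70…79: ⌈13502/457⌉=30 ⌈13692/457⌉=30 ⌈13882/457⌉=31 ⌈14072/457⌉=31 ⌈14262/457⌉=32 ⌈14452/457⌉=32 ⌈14642/457⌉=33 ⌈14832/457⌉=33 ⌈15022/457⌉=33 ⌈15212/457⌉=34
  n=80…89: ⌈15402/457⌉=34 ⌈15592/457⌉=35 ⌈15782/457⌉=35 ⌈15972/457⌉=35 ⌈16162/457⌉=36 ⌈16352/457⌉=36 ⌈16542/457⌉=37 ⌈16732/457⌉=37 ⌈16922/457⌉=38 ⌈17112/457⌉=38
  n=90…99: ⌈17302/457⌉=38 ⌈17492/457⌉=39 ⌈17682/457⌉=39 ⌈17872/457⌉=40 ⌈18062/457⌉=40 ⌈18252/457⌉=40 ⌈18442/457⌉=41 ⌈18632/457⌉=41 ⌈18822/457⌉=42 ⌈19012/457⌉=42
  n=100: ⌈19202/457⌉=43
s_n = t_(n+1) − t_n for n = 0 … 99 gives
prefix = 0101001010100101001010100101001010010101001010010101001010010101001010010101001010010101001010010101
slide a length-3 window over [0..2] … [97..99] (98 windows); first occurrence of each distinct factor:
  [  0..  2] 010
  [  1..  3] 101
  [  3..  5] 100
  [  4..  6] 001
  (the other 94 windows repeat one of these)
distinct factors: {001, 010, 100, 101}
count = 4  (Sturmian bound for length 3 is 4)


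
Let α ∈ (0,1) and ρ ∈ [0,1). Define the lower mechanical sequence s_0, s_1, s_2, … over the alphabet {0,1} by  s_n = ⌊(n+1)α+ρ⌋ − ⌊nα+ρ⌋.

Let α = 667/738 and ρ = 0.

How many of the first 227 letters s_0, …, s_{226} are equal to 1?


#1s = Σ_{n=0}^{226} s_n = Σ_{n=0}^{226} (⌊(n+1)α+ρ⌋ − ⌊nα+ρ⌋)
the sum telescopes: every ⌊nα+ρ⌋ with 0 < n < 227 appears once with + and once with −, leaving ⌊227α+ρ⌋ − ⌊0·α+ρ⌋
227α + ρ = (227·667) / 738 = 151409/738
ρ = 0/738
⌊151409/738⌋ = 205,  ⌊0/738⌋ = 0
#1s = 205 − 0 = 205

205


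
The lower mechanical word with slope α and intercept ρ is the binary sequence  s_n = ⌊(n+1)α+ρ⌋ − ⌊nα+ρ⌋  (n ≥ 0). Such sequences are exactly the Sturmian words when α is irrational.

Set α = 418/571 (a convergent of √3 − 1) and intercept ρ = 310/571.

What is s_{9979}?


1

(n+1)α + ρ = (9980·418 + 310) / 571 = 4171950/571
nα + ρ     = (9979·418 + 310) / 571 = 4171532/571
⌊4171950/571⌋ = 7306,  ⌊4171532/571⌋ = 7305
s_{9979} = 7306 − 7305 = 1


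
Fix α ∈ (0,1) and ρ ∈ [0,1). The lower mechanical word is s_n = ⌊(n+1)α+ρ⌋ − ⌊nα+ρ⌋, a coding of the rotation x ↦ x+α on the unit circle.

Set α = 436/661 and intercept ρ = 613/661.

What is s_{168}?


(n+1)α + ρ = (169·436 + 613) / 661 = 74297/661
nα + ρ     = (168·436 + 613) / 661 = 73861/661
⌊74297/661⌋ = 112,  ⌊73861/661⌋ = 111
s_{168} = 112 − 111 = 1

1


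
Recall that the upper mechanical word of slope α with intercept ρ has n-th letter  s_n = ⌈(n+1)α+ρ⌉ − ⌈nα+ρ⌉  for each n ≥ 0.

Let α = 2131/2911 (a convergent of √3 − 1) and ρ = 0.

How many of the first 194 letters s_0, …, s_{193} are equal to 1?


#1s = Σ_{n=0}^{193} s_n = Σ_{n=0}^{193} (⌈(n+1)α+ρ⌉ − ⌈nα+ρ⌉)
the sum telescopes: every ⌈nα+ρ⌉ with 0 < n < 194 appears once with + and once with −, leaving ⌈194α+ρ⌉ − ⌈0·α+ρ⌉
194α + ρ = (194·2131) / 2911 = 413414/2911
ρ = 0/2911
⌈413414/2911⌉ = 143,  ⌈0/2911⌉ = 0
#1s = 143 − 0 = 143

143


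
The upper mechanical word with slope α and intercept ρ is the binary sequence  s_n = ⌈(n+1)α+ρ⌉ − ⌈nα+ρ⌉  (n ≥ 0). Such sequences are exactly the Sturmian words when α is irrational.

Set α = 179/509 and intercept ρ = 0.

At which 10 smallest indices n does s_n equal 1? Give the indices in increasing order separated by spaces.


n=0: ⌈179/509⌉−⌈0/509⌉ = 1−0 = 1  ← one
n=1: ⌈358/509⌉−⌈179/509⌉ = 1−1 = 0
n=2: ⌈537/509⌉−⌈358/509⌉ = 2−1 = 1  ← one
n=3: ⌈716/509⌉−⌈537/509⌉ = 2−2 = 0
n=4: ⌈895/509⌉−⌈716/509⌉ = 2−2 = 0
n=5: ⌈1074/509⌉−⌈895/509⌉ = 3−2 = 1  ← one
n=6: ⌈1253/509⌉−⌈1074/509⌉ = 3−3 = 0
n=7: ⌈1432/509⌉−⌈1253/509⌉ = 3−3 = 0
n=8: ⌈1611/509⌉−⌈1432/509⌉ = 4−3 = 1  ← one
n=9: ⌈1790/509⌉−⌈1611/509⌉ = 4−4 = 0
n=10: ⌈1969/509⌉−⌈1790/509⌉ = 4−4 = 0
n=11: ⌈2148/509⌉−⌈1969/509⌉ = 5−4 = 1  ← one
n=12: ⌈2327/509⌉−⌈2148/509⌉ = 5−5 = 0
n=13: ⌈2506/509⌉−⌈2327/509⌉ = 5−5 = 0
n=14: ⌈2685/509⌉−⌈2506/509⌉ = 6−5 = 1  ← one
n=15: ⌈2864/509⌉−⌈2685/509⌉ = 6−6 = 0
n=16: ⌈3043/509⌉−⌈2864/509⌉ = 6−6 = 0
n=17: ⌈3222/509⌉−⌈3043/509⌉ = 7−6 = 1  ← one
n=18: ⌈3401/509⌉−⌈3222/509⌉ = 7−7 = 0
n=19: ⌈3580/509⌉−⌈3401/509⌉ = 8−7 = 1  ← one
n=20: ⌈3759/509⌉−⌈3580/509⌉ = 8−8 = 0
n=21: ⌈3938/509⌉−⌈3759/509⌉ = 8−8 = 0
n=22: ⌈4117/509⌉−⌈3938/509⌉ = 9−8 = 1  ← one
n=23: ⌈4296/509⌉−⌈4117/509⌉ = 9−9 = 0
n=24: ⌈4475/509⌉−⌈4296/509⌉ = 9−9 = 0
n=25: ⌈4654/509⌉−⌈4475/509⌉ = 10−9 = 1  ← one
positions of the first 10 ones: 0 2 5 8 11 14 17 19 22 25

0 2 5 8 11 14 17 19 22 25


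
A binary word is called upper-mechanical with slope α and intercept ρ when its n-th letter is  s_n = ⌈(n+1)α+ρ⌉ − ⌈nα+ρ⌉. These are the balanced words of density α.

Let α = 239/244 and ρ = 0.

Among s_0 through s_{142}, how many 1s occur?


#1s = Σ_{n=0}^{142} s_n = Σ_{n=0}^{142} (⌈(n+1)α+ρ⌉ − ⌈nα+ρ⌉)
the sum telescopes: every ⌈nα+ρ⌉ with 0 < n < 143 appears once with + and once with −, leaving ⌈143α+ρ⌉ − ⌈0·α+ρ⌉
143α + ρ = (143·239) / 244 = 34177/244
ρ = 0/244
⌈34177/244⌉ = 141,  ⌈0/244⌉ = 0
#1s = 141 − 0 = 141

141


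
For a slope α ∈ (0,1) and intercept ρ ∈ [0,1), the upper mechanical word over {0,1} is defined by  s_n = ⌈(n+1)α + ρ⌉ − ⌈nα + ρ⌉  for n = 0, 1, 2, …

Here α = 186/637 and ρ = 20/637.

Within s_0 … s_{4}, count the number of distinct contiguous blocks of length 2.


3

t_n = ⌈(n·186+20)/637⌉ for n = 0 … 5:
  n=0…5: ⌈20/637⌉=1 ⌈206/637⌉=1 ⌈392/637⌉=1 ⌈578/637⌉=1 ⌈764/637⌉=2 ⌈950/637⌉=2
s_n = t_(n+1) − t_n for n = 0 … 4 gives
prefix = 00010
slide a length-2 window over [0..1] … [3..4] (4 windows); first occurrence of each distinct factor:
  [  0..  1] 00
  [  2..  3] 01
  [  3..  4] 10
  (the other 1 window repeats one of these)
distinct factors: {00, 01, 10}
count = 3  (Sturmian bound for length 2 is 3)


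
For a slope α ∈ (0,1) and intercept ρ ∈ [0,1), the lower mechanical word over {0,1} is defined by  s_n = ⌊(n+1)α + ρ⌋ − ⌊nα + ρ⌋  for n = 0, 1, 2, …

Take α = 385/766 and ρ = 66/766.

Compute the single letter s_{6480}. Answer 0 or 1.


(n+1)α + ρ = (6481·385 + 66) / 766 = 2495251/766
nα + ρ     = (6480·385 + 66) / 766 = 2494866/766
⌊2495251/766⌋ = 3257,  ⌊2494866/766⌋ = 3257
s_{6480} = 3257 − 3257 = 0

0


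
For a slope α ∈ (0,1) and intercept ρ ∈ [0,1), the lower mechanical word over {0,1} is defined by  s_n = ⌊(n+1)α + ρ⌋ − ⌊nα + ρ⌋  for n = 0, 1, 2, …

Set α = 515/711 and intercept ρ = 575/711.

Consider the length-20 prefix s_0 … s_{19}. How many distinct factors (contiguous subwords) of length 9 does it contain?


t_n = ⌊(n·515+575)/711⌋ for n = 0 … 20:
  n=0…9: ⌊575/711⌋=0 ⌊1090/711⌋=1 ⌊1605/711⌋=2 ⌊2120/711⌋=2 ⌊2635/711⌋=3 ⌊3150/711⌋=4 ⌊3665/711⌋=5 ⌊4180/711⌋=5 ⌊4695/711⌋=6 ⌊5210/711⌋=7
  n=10…19: ⌊5725/711⌋=8 ⌊6240/711⌋=8 ⌊6755/711⌋=9 ⌊7270/711⌋=10 ⌊7785/711⌋=10 ⌊8300/711⌋=11 ⌊8815/711⌋=12 ⌊9330/711⌋=13 ⌊9845/711⌋=13 ⌊10360/711⌋=14
  n=20: ⌊10875/711⌋=15
s_n = t_(n+1) − t_n for n = 0 … 19 gives
prefix = 11011101110110111011
slide a length-9 window over [0..8] … [11..19] (12 windows); first occurrence of each distinct factor:
  [  0..  8] 110111011
  [  1..  9] 101110111
  [  2.. 10] 011101110
  [  3.. 11] 111011101
  [  5.. 13] 101110110
  [  6.. 14] 011101101
  [  7.. 15] 111011011
  [  8.. 16] 110110111
  [  9.. 17] 101101110
  [ 10.. 18] 011011101
  (the other 2 windows repeat one of these)
distinct factors: {011011101, 011101101, 011101110, 101101110, 101110110, 101110111, 110110111, 110111011, 111011011, 111011101}
count = 10  (Sturmian bound for length 9 is 10)

10


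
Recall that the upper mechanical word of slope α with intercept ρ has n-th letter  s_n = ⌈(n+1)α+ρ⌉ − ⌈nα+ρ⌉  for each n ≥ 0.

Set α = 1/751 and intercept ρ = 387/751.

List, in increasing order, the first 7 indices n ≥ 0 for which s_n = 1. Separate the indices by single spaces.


n=0: ⌈388/751⌉−⌈387/751⌉ = 1−1 = 0
n=1: ⌈389/751⌉−⌈388/751⌉ = 1−1 = 0
  …
n=364: ⌈752/751⌉−⌈751/751⌉ = 2−1 = 1  ← one
n=365: ⌈753/751⌉−⌈752/751⌉ = 2−2 = 0
n=366: ⌈754/751⌉−⌈753/751⌉ = 2−2 = 0
  …
n=1115: ⌈1503/751⌉−⌈1502/751⌉ = 3−2 = 1  ← one
n=1116: ⌈1504/751⌉−⌈1503/751⌉ = 3−3 = 0
n=1117: ⌈1505/751⌉−⌈1504/751⌉ = 3−3 = 0
  …
n=1866: ⌈2254/751⌉−⌈2253/751⌉ = 4−3 = 1  ← one
n=1867: ⌈2255/751⌉−⌈2254/751⌉ = 4−4 = 0
n=1868: ⌈2256/751⌉−⌈2255/751⌉ = 4−4 = 0
  …
n=2617: ⌈3005/751⌉−⌈3004/751⌉ = 5−4 = 1  ← one
n=2618: ⌈3006/751⌉−⌈3005/751⌉ = 5−5 = 0
n=2619: ⌈3007/751⌉−⌈3006/751⌉ = 5−5 = 0
  …
n=3368: ⌈3756/751⌉−⌈3755/751⌉ = 6−5 = 1  ← one
n=3369: ⌈3757/751⌉−⌈3756/751⌉ = 6−6 = 0
n=3370: ⌈3758/751⌉−⌈3757/751⌉ = 6−6 = 0
  …
n=4119: ⌈4507/751⌉−⌈4506/751⌉ = 7−6 = 1  ← one
n=4120: ⌈4508/751⌉−⌈4507/751⌉ = 7−7 = 0
n=4121: ⌈4509/751⌉−⌈4508/751⌉ = 7−7 = 0
  …
n=4870: ⌈5258/751⌉−⌈5257/751⌉ = 8−7 = 1  ← one
positions of the first 7 ones: 364 1115 1866 2617 3368 4119 4870

364 1115 1866 2617 3368 4119 4870


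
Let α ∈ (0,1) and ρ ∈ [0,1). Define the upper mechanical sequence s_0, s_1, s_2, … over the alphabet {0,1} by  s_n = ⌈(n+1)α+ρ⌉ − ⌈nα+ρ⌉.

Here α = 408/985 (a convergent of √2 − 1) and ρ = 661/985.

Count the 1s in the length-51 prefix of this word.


#1s = Σ_{n=0}^{50} s_n = Σ_{n=0}^{50} (⌈(n+1)α+ρ⌉ − ⌈nα+ρ⌉)
the sum telescopes: every ⌈nα+ρ⌉ with 0 < n < 51 appears once with + and once with −, leaving ⌈51α+ρ⌉ − ⌈0·α+ρ⌉
51α + ρ = (51·408 + 661) / 985 = 21469/985
ρ = 661/985
⌈21469/985⌉ = 22,  ⌈661/985⌉ = 1
#1s = 22 − 1 = 21

21


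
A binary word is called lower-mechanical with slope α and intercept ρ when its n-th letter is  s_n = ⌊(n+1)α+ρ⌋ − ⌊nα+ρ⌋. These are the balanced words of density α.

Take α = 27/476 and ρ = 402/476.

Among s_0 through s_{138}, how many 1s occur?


#1s = Σ_{n=0}^{138} s_n = Σ_{n=0}^{138} (⌊(n+1)α+ρ⌋ − ⌊nα+ρ⌋)
the sum telescopes: every ⌊nα+ρ⌋ with 0 < n < 139 appears once with + and once with −, leaving ⌊139α+ρ⌋ − ⌊0·α+ρ⌋
139α + ρ = (139·27 + 402) / 476 = 4155/476
ρ = 402/476
⌊4155/476⌋ = 8,  ⌊402/476⌋ = 0
#1s = 8 − 0 = 8

8


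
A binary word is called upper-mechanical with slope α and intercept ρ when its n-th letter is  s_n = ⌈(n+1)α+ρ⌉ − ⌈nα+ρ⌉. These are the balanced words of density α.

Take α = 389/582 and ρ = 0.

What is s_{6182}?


1

(n+1)α + ρ = (6183·389) / 582 = 2405187/582
nα + ρ     = (6182·389) / 582 = 2404798/582
⌈2405187/582⌉ = 4133,  ⌈2404798/582⌉ = 4132
s_{6182} = 4133 − 4132 = 1


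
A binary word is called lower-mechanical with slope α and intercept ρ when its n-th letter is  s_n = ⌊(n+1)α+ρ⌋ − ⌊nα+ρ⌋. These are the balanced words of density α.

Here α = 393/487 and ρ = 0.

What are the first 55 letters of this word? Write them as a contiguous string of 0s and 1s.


n=0: ⌊(1·393)/487⌋ − ⌊(0·393)/487⌋ = ⌊393/487⌋ − ⌊0/487⌋ = 0 − 0 = 0
n=1: ⌊(2·393)/487⌋ − ⌊(1·393)/487⌋ = ⌊786/487⌋ − ⌊393/487⌋ = 1 − 0 = 1
n=2: ⌊(3·393)/487⌋ − ⌊(2·393)/487⌋ = ⌊1179/487⌋ − ⌊786/487⌋ = 2 − 1 = 1
n=3: ⌊(4·393)/487⌋ − ⌊(3·393)/487⌋ = ⌊1572/487⌋ − ⌊1179/487⌋ = 3 − 2 = 1
n=4: ⌊(5·393)/487⌋ − ⌊(4·393)/487⌋ = ⌊1965/487⌋ − ⌊1572/487⌋ = 4 − 3 = 1
n=5: ⌊(6·393)/487⌋ − ⌊(5·393)/487⌋ = ⌊2358/487⌋ − ⌊1965/487⌋ = 4 − 4 = 0
n=6: ⌊(7·393)/487⌋ − ⌊(6·393)/487⌋ = ⌊2751/487⌋ − ⌊2358/487⌋ = 5 − 4 = 1
n=7: ⌊(8·393)/487⌋ − ⌊(7·393)/487⌋ = ⌊3144/487⌋ − ⌊2751/487⌋ = 6 − 5 = 1
n=8: ⌊(9·393)/487⌋ − ⌊(8·393)/487⌋ = ⌊3537/487⌋ − ⌊3144/487⌋ = 7 − 6 = 1
n=9: ⌊(10·393)/487⌋ − ⌊(9·393)/487⌋ = ⌊3930/487⌋ − ⌊3537/487⌋ = 8 − 7 = 1
n=10: ⌊(11·393)/487⌋ − ⌊(10·393)/487⌋ = ⌊4323/487⌋ − ⌊3930/487⌋ = 8 − 8 = 0
n=11: ⌊(12·393)/487⌋ − ⌊(11·393)/487⌋ = ⌊4716/487⌋ − ⌊4323/487⌋ = 9 − 8 = 1
n=12: ⌊(13·393)/487⌋ − ⌊(12·393)/487⌋ = ⌊5109/487⌋ − ⌊4716/487⌋ = 10 − 9 = 1
n=13: ⌊(14·393)/487⌋ − ⌊(13·393)/487⌋ = ⌊5502/487⌋ − ⌊5109/487⌋ = 11 − 10 = 1
n=14: ⌊(15·393)/487⌋ − ⌊(14·393)/487⌋ = ⌊5895/487⌋ − ⌊5502/487⌋ = 12 − 11 = 1
n=15: ⌊(16·393)/487⌋ − ⌊(15·393)/487⌋ = ⌊6288/487⌋ − ⌊5895/487⌋ = 12 − 12 = 0
n=16: ⌊(17·393)/487⌋ − ⌊(16·393)/487⌋ = ⌊6681/487⌋ − ⌊6288/487⌋ = 13 − 12 = 1
n=17: ⌊(18·393)/487⌋ − ⌊(17·393)/487⌋ = ⌊7074/487⌋ − ⌊6681/487⌋ = 14 − 13 = 1
n=18: ⌊(19·393)/487⌋ − ⌊(18·393)/487⌋ = ⌊7467/487⌋ − ⌊7074/487⌋ = 15 − 14 = 1
n=19: ⌊(20·393)/487⌋ − ⌊(19·393)/487⌋ = ⌊7860/487⌋ − ⌊7467/487⌋ = 16 − 15 = 1
n=20: ⌊(21·393)/487⌋ − ⌊(20·393)/487⌋ = ⌊8253/487⌋ − ⌊7860/487⌋ = 16 − 16 = 0
n=21: ⌊(22·393)/487⌋ − ⌊(21·393)/487⌋ = ⌊8646/487⌋ − ⌊8253/487⌋ = 17 − 16 = 1
n=22: ⌊(23·393)/487⌋ − ⌊(22·393)/487⌋ = ⌊9039/487⌋ − ⌊8646/487⌋ = 18 − 17 = 1
n=23: ⌊(24·393)/487⌋ − ⌊(23·393)/487⌋ = ⌊9432/487⌋ − ⌊9039/487⌋ = 19 − 18 = 1
n=24: ⌊(25·393)/487⌋ − ⌊(24·393)/487⌋ = ⌊9825/487⌋ − ⌊9432/487⌋ = 20 − 19 = 1
n=25: ⌊(26·393)/487⌋ − ⌊(25·393)/487⌋ = ⌊10218/487⌋ − ⌊9825/487⌋ = 20 − 20 = 0
n=26: ⌊(27·393)/487⌋ − ⌊(26·393)/487⌋ = ⌊10611/487⌋ − ⌊10218/487⌋ = 21 − 20 = 1
n=27: ⌊(28·393)/487⌋ − ⌊(27·393)/487⌋ = ⌊11004/487⌋ − ⌊10611/487⌋ = 22 − 21 = 1
n=28: ⌊(29·393)/487⌋ − ⌊(28·393)/487⌋ = ⌊11397/487⌋ − ⌊11004/487⌋ = 23 − 22 = 1
n=29: ⌊(30·393)/487⌋ − ⌊(29·393)/487⌋ = ⌊11790/487⌋ − ⌊11397/487⌋ = 24 − 23 = 1
n=30: ⌊(31·393)/487⌋ − ⌊(30·393)/487⌋ = ⌊12183/487⌋ − ⌊11790/487⌋ = 25 − 24 = 1
n=31: ⌊(32·393)/487⌋ − ⌊(31·393)/487⌋ = ⌊12576/487⌋ − ⌊12183/487⌋ = 25 − 25 = 0
n=32: ⌊(33·393)/487⌋ − ⌊(32·393)/487⌋ = ⌊12969/487⌋ − ⌊12576/487⌋ = 26 − 25 = 1
n=33: ⌊(34·393)/487⌋ − ⌊(33·393)/487⌋ = ⌊13362/487⌋ − ⌊12969/487⌋ = 27 − 26 = 1
n=34: ⌊(35·393)/487⌋ − ⌊(34·393)/487⌋ = ⌊13755/487⌋ − ⌊13362/487⌋ = 28 − 27 = 1
n=35: ⌊(36·393)/487⌋ − ⌊(35·393)/487⌋ = ⌊14148/487⌋ − ⌊13755/487⌋ = 29 − 28 = 1
n=36: ⌊(37·393)/487⌋ − ⌊(36·393)/487⌋ = ⌊14541/487⌋ − ⌊14148/487⌋ = 29 − 29 = 0
n=37: ⌊(38·393)/487⌋ − ⌊(37·393)/487⌋ = ⌊14934/487⌋ − ⌊14541/487⌋ = 30 − 29 = 1
n=38: ⌊(39·393)/487⌋ − ⌊(38·393)/487⌋ = ⌊15327/487⌋ − ⌊14934/487⌋ = 31 − 30 = 1
n=39: ⌊(40·393)/487⌋ − ⌊(39·393)/487⌋ = ⌊15720/487⌋ − ⌊15327/487⌋ = 32 − 31 = 1
n=40: ⌊(41·393)/487⌋ − ⌊(40·393)/487⌋ = ⌊16113/487⌋ − ⌊15720/487⌋ = 33 − 32 = 1
n=41: ⌊(42·393)/487⌋ − ⌊(41·393)/487⌋ = ⌊16506/487⌋ − ⌊16113/487⌋ = 33 − 33 = 0
n=42: ⌊(43·393)/487⌋ − ⌊(42·393)/487⌋ = ⌊16899/487⌋ − ⌊16506/487⌋ = 34 − 33 = 1
n=43: ⌊(44·393)/487⌋ − ⌊(43·393)/487⌋ = ⌊17292/487⌋ − ⌊16899/487⌋ = 35 − 34 = 1
n=44: ⌊(45·393)/487⌋ − ⌊(44·393)/487⌋ = ⌊17685/487⌋ − ⌊17292/487⌋ = 36 − 35 = 1
n=45: ⌊(46·393)/487⌋ − ⌊(45·393)/487⌋ = ⌊18078/487⌋ − ⌊17685/487⌋ = 37 − 36 = 1
n=46: ⌊(47·393)/487⌋ − ⌊(46·393)/487⌋ = ⌊18471/487⌋ − ⌊18078/487⌋ = 37 − 37 = 0
n=47: ⌊(48·393)/487⌋ − ⌊(47·393)/487⌋ = ⌊18864/487⌋ − ⌊18471/487⌋ = 38 − 37 = 1
n=48: ⌊(49·393)/487⌋ − ⌊(48·393)/487⌋ = ⌊19257/487⌋ − ⌊18864/487⌋ = 39 − 38 = 1
n=49: ⌊(50·393)/487⌋ − ⌊(49·393)/487⌋ = ⌊19650/487⌋ − ⌊19257/487⌋ = 40 − 39 = 1
n=50: ⌊(51·393)/487⌋ − ⌊(50·393)/487⌋ = ⌊20043/487⌋ − ⌊19650/487⌋ = 41 − 40 = 1
n=51: ⌊(52·393)/487⌋ − ⌊(51·393)/487⌋ = ⌊20436/487⌋ − ⌊20043/487⌋ = 41 − 41 = 0
n=52: ⌊(53·393)/487⌋ − ⌊(52·393)/487⌋ = ⌊20829/487⌋ − ⌊20436/487⌋ = 42 − 41 = 1
n=53: ⌊(54·393)/487⌋ − ⌊(53·393)/487⌋ = ⌊21222/487⌋ − ⌊20829/487⌋ = 43 − 42 = 1
n=54: ⌊(55·393)/487⌋ − ⌊(54·393)/487⌋ = ⌊21615/487⌋ − ⌊21222/487⌋ = 44 − 43 = 1

0111101111011110111101111011111011110111101111011110111
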